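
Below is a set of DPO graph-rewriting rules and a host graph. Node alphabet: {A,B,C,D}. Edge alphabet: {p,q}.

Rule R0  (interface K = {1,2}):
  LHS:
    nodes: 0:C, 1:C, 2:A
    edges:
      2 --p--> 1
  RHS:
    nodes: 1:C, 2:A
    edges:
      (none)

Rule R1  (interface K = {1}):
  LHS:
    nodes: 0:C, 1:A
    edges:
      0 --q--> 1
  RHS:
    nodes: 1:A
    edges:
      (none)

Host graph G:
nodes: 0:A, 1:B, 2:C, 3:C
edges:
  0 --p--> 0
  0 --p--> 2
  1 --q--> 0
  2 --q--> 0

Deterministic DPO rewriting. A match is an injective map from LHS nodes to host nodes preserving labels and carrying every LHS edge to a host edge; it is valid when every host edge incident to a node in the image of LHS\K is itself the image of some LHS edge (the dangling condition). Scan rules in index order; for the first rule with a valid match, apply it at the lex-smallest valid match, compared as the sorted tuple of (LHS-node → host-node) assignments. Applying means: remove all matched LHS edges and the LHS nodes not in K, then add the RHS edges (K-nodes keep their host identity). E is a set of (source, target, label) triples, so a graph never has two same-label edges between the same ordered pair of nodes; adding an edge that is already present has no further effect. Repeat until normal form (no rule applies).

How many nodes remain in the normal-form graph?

Answer: 2

Steps:
initial: |V|=4 |E|=4  E = 0-p->0 0-p->2 1-q->0 2-q->0
step 1: apply R0 at {0↦3, 1↦2, 2↦0}  → |V|=3 |E|=3  E = 0-p->0 1-q->0 2-q->0
step 2: apply R1 at {0↦2, 1↦0}  → |V|=2 |E|=2  E = 0-p->0 1-q->0
final graph: no rule applies after step 2
NF nodes: {0:A, 1:B}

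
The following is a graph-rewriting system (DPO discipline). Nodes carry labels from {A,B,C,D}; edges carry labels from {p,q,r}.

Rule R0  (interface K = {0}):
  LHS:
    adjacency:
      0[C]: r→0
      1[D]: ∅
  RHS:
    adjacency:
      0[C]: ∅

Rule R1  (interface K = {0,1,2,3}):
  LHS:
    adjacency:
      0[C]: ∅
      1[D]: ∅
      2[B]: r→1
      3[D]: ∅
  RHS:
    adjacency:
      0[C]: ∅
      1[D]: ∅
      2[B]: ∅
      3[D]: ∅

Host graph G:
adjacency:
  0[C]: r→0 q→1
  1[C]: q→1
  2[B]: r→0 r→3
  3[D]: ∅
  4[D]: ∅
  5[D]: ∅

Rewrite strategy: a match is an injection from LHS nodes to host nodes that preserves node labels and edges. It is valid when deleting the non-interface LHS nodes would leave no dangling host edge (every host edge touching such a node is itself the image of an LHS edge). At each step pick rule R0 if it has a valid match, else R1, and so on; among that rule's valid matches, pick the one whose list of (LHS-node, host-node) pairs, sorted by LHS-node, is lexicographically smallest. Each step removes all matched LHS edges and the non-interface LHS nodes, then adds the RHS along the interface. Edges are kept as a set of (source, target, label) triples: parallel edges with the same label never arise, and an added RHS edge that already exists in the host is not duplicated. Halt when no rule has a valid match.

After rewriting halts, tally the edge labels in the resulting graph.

start.  V:6 E:5  edges: 0-r->0 0-q->1 1-q->1 2-r->0 2-r->3
1. fire R0 via {0↦0, 1↦4}  →  V:5 E:4  edges: 0-q->1 1-q->1 2-r->0 2-r->3
2. fire R1 via {0↦0, 1↦3, 2↦2, 3↦5}  →  V:5 E:3  edges: 0-q->1 1-q->1 2-r->0
halt: no rule applies after step 2
NF edges: [(0, 1, 'q'), (1, 1, 'q'), (2, 0, 'r')]

Answer: q:2 r:1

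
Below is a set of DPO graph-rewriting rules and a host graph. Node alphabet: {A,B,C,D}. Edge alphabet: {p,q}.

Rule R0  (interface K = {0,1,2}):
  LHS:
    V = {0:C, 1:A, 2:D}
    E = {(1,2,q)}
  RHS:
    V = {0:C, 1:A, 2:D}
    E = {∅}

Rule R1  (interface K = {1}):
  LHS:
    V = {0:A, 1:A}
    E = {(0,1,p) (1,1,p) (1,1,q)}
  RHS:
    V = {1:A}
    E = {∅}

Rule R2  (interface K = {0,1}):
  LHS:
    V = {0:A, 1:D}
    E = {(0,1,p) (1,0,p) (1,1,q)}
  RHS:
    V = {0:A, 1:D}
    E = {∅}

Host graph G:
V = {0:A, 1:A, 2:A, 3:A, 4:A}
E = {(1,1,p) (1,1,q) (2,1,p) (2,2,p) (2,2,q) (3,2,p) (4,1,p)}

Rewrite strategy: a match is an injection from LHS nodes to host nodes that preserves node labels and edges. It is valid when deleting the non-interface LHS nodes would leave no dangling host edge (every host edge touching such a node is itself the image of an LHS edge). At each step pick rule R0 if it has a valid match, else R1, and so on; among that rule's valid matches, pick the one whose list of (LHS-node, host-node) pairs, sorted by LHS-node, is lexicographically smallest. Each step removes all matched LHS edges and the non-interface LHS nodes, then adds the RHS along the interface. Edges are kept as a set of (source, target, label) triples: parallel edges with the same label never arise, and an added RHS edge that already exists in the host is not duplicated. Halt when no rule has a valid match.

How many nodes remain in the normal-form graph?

initial: |V|=5 |E|=7  E = 1-p->1 1-q->1 2-p->1 2-p->2 2-q->2 3-p->2 4-p->1
step 1: apply R1 at {0↦3, 1↦2}  → |V|=4 |E|=4  E = 1-p->1 1-q->1 2-p->1 4-p->1
step 2: apply R1 at {0↦2, 1↦1}  → |V|=3 |E|=1  E = 4-p->1
halt: no rule applies after step 2
NF nodes: {0:A, 1:A, 4:A}

Answer: 3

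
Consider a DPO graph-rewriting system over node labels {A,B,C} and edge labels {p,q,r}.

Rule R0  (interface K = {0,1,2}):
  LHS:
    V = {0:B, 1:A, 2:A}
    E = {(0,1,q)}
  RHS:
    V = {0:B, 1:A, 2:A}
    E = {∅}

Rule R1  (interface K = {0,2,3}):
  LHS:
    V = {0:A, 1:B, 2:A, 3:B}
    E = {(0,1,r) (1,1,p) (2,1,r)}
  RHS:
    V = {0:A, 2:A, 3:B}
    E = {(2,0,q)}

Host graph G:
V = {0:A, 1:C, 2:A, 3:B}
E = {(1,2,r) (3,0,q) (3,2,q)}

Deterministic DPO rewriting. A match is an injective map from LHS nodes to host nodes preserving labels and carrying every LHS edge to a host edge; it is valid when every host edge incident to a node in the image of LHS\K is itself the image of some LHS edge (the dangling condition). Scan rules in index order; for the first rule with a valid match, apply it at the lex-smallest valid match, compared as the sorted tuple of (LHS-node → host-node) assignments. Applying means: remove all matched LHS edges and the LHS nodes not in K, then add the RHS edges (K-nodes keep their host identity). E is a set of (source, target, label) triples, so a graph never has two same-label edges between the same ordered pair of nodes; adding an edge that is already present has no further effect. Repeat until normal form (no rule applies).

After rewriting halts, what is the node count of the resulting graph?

start.  V:4 E:3  edges: 1-r->2 3-q->0 3-q->2
1. fire R0 via {0↦3, 1↦0, 2↦2}  →  V:4 E:2  edges: 1-r->2 3-q->2
2. fire R0 via {0↦3, 1↦2, 2↦0}  →  V:4 E:1  edges: 1-r->2
final graph: no rule applies after step 2
NF nodes: {0:A, 1:C, 2:A, 3:B}

Answer: 4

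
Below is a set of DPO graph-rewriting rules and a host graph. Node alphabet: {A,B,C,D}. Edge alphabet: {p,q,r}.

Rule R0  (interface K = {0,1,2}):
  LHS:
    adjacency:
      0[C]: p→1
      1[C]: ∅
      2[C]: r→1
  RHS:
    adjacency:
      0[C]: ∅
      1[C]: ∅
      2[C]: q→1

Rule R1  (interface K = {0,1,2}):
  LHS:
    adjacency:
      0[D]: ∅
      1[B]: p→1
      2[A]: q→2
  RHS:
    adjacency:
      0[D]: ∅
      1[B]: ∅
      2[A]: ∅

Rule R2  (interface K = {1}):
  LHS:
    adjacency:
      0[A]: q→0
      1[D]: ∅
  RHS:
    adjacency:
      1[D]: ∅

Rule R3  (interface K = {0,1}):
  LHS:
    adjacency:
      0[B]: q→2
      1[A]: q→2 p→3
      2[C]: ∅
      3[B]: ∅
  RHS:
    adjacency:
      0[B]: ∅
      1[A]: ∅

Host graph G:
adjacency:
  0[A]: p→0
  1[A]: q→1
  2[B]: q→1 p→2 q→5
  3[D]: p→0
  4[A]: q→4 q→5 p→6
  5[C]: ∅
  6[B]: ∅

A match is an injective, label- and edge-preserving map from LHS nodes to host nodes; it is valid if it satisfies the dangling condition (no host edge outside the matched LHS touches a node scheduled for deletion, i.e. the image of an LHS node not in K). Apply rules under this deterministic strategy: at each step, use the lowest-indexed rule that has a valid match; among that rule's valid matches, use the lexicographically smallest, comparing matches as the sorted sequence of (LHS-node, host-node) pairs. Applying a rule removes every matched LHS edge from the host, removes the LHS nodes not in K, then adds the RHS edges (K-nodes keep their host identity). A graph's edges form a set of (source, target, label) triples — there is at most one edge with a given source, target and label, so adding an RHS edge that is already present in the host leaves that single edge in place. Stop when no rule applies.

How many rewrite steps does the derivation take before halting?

Answer: 3

Steps:
start.  V:7 E:9  edges: 0-p->0 1-q->1 2-q->1 2-p->2 2-q->5 3-p->0 4-q->4 4-q->5 4-p->6
1. fire R1 via {0↦3, 1↦2, 2↦1}  →  V:7 E:7  edges: 0-p->0 2-q->1 2-q->5 3-p->0 4-q->4 4-q->5 4-p->6
2. fire R3 via {0↦2, 1↦4, 2↦5, 3↦6}  →  V:5 E:4  edges: 0-p->0 2-q->1 3-p->0 4-q->4
3. fire R2 via {0↦4, 1↦3}  →  V:4 E:3  edges: 0-p->0 2-q->1 3-p->0
final graph: no rule applies after step 3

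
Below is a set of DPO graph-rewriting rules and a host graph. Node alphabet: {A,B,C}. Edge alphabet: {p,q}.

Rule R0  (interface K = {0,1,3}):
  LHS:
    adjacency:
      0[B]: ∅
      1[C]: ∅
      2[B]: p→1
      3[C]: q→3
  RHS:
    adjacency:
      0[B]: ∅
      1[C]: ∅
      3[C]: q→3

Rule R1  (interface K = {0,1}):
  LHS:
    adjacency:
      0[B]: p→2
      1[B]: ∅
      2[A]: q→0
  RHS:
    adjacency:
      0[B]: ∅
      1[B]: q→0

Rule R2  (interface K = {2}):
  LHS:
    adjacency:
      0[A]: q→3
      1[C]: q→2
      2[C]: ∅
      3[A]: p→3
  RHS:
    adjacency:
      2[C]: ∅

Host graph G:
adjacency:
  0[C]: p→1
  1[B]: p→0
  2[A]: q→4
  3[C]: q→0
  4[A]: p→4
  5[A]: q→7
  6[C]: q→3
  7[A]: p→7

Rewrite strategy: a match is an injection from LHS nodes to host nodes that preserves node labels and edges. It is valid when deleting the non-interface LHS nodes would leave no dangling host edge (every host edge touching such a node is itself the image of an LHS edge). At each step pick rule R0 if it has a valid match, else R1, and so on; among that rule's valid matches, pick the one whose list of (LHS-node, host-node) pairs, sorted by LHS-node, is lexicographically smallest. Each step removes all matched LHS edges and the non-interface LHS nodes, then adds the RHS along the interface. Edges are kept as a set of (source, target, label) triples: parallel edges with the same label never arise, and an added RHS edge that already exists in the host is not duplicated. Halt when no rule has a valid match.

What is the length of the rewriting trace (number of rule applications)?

[0] host  ⇒  8 nodes, 8 edges  {0-p->1 1-p->0 2-q->4 3-q->0 4-p->4 5-q->7 6-q->3 7-p->7}
[1] R2 @ {0↦2, 1↦6, 2↦3, 3↦4}  ⇒  5 nodes, 5 edges  {0-p->1 1-p->0 3-q->0 5-q->7 7-p->7}
[2] R2 @ {0↦5, 1↦3, 2↦0, 3↦7}  ⇒  2 nodes, 2 edges  {0-p->1 1-p->0}
normal form: no rule applies after step 2

Answer: 2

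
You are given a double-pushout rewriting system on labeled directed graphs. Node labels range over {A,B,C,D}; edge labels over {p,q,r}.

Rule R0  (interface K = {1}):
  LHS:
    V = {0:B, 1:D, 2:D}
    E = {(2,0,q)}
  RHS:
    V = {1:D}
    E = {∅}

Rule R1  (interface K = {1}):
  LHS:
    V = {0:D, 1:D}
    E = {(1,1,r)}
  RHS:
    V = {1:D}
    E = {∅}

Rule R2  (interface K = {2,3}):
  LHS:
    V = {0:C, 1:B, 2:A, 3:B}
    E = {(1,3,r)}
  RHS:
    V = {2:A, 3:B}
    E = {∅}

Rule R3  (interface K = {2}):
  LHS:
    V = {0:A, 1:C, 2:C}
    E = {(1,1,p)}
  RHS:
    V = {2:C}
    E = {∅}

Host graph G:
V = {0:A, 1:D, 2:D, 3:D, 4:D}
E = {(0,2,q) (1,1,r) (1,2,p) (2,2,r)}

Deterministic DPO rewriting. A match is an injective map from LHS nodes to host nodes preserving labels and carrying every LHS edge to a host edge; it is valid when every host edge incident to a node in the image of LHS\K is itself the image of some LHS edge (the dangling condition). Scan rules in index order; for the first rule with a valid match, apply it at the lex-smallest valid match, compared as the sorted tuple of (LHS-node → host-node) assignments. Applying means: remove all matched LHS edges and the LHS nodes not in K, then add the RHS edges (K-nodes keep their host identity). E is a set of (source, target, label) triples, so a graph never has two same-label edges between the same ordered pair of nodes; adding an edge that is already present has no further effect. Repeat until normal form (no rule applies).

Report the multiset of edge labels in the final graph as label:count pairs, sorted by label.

initial: |V|=5 |E|=4  E = 0-q->2 1-r->1 1-p->2 2-r->2
step 1: apply R1 at {0↦3, 1↦1}  → |V|=4 |E|=3  E = 0-q->2 1-p->2 2-r->2
step 2: apply R1 at {0↦4, 1↦2}  → |V|=3 |E|=2  E = 0-q->2 1-p->2
normal form: no rule applies after step 2
NF edges: [(0, 2, 'q'), (1, 2, 'p')]

Answer: p:1 q:1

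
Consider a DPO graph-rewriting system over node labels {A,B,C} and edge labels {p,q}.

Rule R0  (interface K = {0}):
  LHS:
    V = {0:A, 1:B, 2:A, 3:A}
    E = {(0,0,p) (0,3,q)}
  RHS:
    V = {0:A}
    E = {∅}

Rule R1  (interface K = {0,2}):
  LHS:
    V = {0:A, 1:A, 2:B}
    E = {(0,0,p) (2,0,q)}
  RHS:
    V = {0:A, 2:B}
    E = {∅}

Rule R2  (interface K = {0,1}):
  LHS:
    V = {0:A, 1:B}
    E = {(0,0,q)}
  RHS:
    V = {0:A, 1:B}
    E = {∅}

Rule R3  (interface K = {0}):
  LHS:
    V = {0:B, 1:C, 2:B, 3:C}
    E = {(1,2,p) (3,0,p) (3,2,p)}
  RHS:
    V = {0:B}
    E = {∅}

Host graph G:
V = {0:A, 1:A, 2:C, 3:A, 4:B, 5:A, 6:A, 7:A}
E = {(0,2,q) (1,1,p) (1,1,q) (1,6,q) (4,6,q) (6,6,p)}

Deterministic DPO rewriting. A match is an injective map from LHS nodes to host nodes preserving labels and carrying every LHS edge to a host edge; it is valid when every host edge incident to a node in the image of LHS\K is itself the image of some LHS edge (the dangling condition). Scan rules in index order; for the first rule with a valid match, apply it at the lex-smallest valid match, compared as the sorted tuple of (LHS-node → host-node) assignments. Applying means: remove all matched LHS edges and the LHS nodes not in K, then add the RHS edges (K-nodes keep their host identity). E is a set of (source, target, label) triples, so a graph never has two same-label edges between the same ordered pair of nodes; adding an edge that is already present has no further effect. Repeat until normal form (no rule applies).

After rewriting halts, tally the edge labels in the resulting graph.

Answer: q:2

Derivation:
initial: |V|=8 |E|=6  E = 0-q->2 1-p->1 1-q->1 1-q->6 4-q->6 6-p->6
step 1: apply R1 at {0↦6, 1↦3, 2↦4}  → |V|=7 |E|=4  E = 0-q->2 1-p->1 1-q->1 1-q->6
step 2: apply R0 at {0↦1, 1↦4, 2↦5, 3↦6}  → |V|=4 |E|=2  E = 0-q->2 1-q->1
final graph: no rule applies after step 2
NF edges: [(0, 2, 'q'), (1, 1, 'q')]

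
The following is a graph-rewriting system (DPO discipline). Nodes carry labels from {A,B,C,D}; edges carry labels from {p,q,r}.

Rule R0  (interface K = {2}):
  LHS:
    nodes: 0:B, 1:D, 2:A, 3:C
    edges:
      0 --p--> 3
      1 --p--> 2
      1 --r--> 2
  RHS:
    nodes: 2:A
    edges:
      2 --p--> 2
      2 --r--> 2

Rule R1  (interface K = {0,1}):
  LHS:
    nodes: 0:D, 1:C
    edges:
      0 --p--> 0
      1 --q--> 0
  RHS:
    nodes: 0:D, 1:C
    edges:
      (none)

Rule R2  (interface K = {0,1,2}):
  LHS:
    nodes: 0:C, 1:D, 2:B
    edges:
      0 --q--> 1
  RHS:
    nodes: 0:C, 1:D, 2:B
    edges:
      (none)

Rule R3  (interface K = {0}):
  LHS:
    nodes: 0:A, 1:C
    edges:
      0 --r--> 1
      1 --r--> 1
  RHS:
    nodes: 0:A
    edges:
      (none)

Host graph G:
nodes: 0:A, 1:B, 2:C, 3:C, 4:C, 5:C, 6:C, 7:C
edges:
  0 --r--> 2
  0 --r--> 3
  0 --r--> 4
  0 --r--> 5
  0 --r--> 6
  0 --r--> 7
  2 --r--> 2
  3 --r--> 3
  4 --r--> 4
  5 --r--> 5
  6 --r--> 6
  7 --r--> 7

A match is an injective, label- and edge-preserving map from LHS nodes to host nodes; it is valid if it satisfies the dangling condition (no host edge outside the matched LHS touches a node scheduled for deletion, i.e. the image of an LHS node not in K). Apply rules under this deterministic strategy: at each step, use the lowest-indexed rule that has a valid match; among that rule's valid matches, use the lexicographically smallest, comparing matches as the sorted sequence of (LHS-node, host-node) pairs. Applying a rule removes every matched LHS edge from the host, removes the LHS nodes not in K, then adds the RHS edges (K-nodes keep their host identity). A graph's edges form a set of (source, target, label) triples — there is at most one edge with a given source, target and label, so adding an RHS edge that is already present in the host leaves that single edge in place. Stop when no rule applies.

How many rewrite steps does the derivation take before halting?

initial: |V|=8 |E|=12  E = 0-r->2 0-r->3 0-r->4 0-r->5 0-r->6 0-r->7 2-r->2 3-r->3 4-r->4 5-r->5 6-r->6 7-r->7
step 1: apply R3 at {0↦0, 1↦2}  → |V|=7 |E|=10  E = 0-r->3 0-r->4 0-r->5 0-r->6 0-r->7 3-r->3 4-r->4 5-r->5 6-r->6 7-r->7
step 2: apply R3 at {0↦0, 1↦3}  → |V|=6 |E|=8  E = 0-r->4 0-r->5 0-r->6 0-r->7 4-r->4 5-r->5 6-r->6 7-r->7
step 3: apply R3 at {0↦0, 1↦4}  → |V|=5 |E|=6  E = 0-r->5 0-r->6 0-r->7 5-r->5 6-r->6 7-r->7
step 4: apply R3 at {0↦0, 1↦5}  → |V|=4 |E|=4  E = 0-r->6 0-r->7 6-r->6 7-r->7
step 5: apply R3 at {0↦0, 1↦6}  → |V|=3 |E|=2  E = 0-r->7 7-r->7
step 6: apply R3 at {0↦0, 1↦7}  → |V|=2 |E|=0  E = ∅
normal form: no rule applies after step 6

Answer: 6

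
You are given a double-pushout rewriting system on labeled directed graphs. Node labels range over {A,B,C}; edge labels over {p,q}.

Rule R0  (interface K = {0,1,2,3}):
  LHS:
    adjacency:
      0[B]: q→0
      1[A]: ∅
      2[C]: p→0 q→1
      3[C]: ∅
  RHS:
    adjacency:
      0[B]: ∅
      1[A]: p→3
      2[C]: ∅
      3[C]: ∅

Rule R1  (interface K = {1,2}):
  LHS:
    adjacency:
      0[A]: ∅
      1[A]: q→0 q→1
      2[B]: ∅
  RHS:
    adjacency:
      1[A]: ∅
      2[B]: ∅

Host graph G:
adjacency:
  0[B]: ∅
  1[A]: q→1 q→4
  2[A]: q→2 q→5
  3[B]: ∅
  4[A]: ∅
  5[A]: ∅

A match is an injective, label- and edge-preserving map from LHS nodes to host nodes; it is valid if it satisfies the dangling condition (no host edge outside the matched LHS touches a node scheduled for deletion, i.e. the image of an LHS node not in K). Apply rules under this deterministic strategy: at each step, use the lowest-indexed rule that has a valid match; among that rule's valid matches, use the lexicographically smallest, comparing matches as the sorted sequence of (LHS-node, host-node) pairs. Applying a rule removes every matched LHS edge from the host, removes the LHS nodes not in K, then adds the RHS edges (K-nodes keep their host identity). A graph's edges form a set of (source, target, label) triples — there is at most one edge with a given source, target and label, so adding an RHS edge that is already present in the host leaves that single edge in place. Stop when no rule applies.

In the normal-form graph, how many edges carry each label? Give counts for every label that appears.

Answer: (no edges)

Derivation:
start.  V:6 E:4  edges: 1-q->1 1-q->4 2-q->2 2-q->5
1. fire R1 via {0↦4, 1↦1, 2↦0}  →  V:5 E:2  edges: 2-q->2 2-q->5
2. fire R1 via {0↦5, 1↦2, 2↦0}  →  V:4 E:0  edges: ∅
halt: no rule applies after step 2
NF edges: []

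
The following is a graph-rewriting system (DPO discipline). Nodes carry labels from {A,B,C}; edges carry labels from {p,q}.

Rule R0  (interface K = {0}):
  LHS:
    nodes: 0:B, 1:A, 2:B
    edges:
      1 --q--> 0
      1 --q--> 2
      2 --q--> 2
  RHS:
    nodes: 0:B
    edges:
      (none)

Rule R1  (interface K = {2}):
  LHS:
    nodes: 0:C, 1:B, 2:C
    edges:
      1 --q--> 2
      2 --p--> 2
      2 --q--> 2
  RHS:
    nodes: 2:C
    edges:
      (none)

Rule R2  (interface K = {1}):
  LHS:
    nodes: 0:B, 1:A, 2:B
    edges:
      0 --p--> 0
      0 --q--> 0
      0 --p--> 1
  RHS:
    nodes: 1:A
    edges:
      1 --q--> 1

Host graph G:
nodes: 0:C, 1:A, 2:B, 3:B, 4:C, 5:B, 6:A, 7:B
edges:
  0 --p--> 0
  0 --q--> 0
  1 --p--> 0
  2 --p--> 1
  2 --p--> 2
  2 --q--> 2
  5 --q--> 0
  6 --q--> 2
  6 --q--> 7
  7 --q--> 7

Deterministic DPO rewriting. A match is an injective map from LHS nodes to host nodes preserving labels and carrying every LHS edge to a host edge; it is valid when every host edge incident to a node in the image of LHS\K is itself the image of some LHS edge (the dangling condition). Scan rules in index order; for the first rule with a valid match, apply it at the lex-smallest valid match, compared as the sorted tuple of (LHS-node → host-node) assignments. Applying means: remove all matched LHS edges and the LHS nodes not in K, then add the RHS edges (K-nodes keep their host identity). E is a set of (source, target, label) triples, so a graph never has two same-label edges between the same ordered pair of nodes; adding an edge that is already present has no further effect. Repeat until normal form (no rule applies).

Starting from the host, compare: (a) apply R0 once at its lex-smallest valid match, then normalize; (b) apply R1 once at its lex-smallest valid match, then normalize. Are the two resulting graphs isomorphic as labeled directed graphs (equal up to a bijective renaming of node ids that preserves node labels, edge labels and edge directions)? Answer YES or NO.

branch R0-first: apply at {0↦2, 1↦6, 2↦7} → |E|=7, then 2 more step(s) → NF |V|=2 |E|=2 V={0:C, 1:A} E=1-p->0 1-q->1
branch R1-first: apply at {0↦4, 1↦5, 2↦0} → |E|=7, then 2 more step(s) → NF |V|=2 |E|=2 V={0:C, 1:A} E=1-p->0 1-q->1
graphs isomorphic (equal up to label-preserving node renaming)

Answer: YES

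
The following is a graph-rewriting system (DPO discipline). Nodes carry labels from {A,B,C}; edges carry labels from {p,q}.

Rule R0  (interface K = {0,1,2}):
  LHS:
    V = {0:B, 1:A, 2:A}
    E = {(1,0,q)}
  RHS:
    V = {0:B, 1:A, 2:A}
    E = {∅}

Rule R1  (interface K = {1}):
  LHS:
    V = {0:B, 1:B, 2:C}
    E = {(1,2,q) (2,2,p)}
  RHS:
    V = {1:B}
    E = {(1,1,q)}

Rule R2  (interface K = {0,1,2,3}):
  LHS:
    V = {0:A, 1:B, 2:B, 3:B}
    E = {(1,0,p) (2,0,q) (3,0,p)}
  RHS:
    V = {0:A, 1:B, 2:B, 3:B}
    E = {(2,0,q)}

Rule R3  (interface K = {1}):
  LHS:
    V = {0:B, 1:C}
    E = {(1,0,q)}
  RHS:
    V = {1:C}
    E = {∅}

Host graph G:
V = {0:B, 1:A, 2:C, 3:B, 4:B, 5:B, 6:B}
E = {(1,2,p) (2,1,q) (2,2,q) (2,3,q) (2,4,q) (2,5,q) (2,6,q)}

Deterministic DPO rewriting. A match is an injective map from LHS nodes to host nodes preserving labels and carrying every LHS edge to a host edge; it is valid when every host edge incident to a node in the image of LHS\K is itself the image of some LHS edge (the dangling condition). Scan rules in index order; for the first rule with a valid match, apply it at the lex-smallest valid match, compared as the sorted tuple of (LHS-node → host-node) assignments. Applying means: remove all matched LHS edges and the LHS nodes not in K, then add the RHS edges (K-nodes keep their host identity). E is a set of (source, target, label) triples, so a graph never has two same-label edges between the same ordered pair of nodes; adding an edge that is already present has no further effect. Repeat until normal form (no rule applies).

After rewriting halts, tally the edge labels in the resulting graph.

Answer: p:1 q:2

Rewrite trace:
[0] host  ⇒  7 nodes, 7 edges  {1-p->2 2-q->1 2-q->2 2-q->3 2-q->4 2-q->5 2-q->6}
[1] R3 @ {0↦3, 1↦2}  ⇒  6 nodes, 6 edges  {1-p->2 2-q->1 2-q->2 2-q->4 2-q->5 2-q->6}
[2] R3 @ {0↦4, 1↦2}  ⇒  5 nodes, 5 edges  {1-p->2 2-q->1 2-q->2 2-q->5 2-q->6}
[3] R3 @ {0↦5, 1↦2}  ⇒  4 nodes, 4 edges  {1-p->2 2-q->1 2-q->2 2-q->6}
[4] R3 @ {0↦6, 1↦2}  ⇒  3 nodes, 3 edges  {1-p->2 2-q->1 2-q->2}
normal form: no rule applies after step 4
NF edges: [(1, 2, 'p'), (2, 1, 'q'), (2, 2, 'q')]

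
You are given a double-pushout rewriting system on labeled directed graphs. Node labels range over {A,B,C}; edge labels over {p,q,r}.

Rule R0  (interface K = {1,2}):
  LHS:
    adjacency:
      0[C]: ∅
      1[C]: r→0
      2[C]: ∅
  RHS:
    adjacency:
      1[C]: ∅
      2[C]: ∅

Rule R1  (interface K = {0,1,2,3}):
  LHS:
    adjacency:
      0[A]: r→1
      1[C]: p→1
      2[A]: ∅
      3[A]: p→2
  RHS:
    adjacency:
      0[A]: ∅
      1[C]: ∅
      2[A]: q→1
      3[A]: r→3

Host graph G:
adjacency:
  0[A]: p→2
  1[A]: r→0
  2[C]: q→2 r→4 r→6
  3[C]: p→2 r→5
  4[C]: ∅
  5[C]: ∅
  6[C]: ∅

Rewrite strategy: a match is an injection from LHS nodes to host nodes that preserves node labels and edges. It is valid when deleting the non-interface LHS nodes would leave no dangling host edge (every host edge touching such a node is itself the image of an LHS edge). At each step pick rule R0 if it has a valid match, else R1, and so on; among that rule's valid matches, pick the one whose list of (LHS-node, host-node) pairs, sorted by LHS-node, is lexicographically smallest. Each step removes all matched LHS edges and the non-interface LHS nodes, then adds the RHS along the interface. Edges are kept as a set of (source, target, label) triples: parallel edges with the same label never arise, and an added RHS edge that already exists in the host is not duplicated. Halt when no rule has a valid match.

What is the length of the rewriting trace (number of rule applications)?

initial: |V|=7 |E|=7  E = 0-p->2 1-r->0 2-q->2 2-r->4 2-r->6 3-p->2 3-r->5
step 1: apply R0 at {0↦4, 1↦2, 2↦3}  → |V|=6 |E|=6  E = 0-p->2 1-r->0 2-q->2 2-r->6 3-p->2 3-r->5
step 2: apply R0 at {0↦5, 1↦3, 2↦2}  → |V|=5 |E|=5  E = 0-p->2 1-r->0 2-q->2 2-r->6 3-p->2
step 3: apply R0 at {0↦6, 1↦2, 2↦3}  → |V|=4 |E|=4  E = 0-p->2 1-r->0 2-q->2 3-p->2
final graph: no rule applies after step 3

Answer: 3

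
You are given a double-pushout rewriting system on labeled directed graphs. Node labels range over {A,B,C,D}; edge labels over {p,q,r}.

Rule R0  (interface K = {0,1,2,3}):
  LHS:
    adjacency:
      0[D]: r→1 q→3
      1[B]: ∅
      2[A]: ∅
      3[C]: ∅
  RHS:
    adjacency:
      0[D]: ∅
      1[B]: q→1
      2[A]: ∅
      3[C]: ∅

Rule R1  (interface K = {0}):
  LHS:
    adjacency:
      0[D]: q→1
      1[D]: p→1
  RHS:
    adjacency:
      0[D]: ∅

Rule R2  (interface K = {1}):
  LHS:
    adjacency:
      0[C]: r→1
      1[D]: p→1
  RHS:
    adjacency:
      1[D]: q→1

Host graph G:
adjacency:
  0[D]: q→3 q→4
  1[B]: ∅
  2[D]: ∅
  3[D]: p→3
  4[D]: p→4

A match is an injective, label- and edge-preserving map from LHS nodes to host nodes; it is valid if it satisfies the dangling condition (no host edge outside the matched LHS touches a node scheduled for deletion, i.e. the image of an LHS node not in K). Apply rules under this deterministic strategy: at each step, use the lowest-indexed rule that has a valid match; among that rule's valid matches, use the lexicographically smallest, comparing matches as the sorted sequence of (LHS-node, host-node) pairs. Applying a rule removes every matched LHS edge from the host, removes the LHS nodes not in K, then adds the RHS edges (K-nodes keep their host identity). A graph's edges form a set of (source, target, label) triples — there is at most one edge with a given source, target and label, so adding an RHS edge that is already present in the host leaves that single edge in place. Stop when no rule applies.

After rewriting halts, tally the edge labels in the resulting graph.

Answer: (no edges)

Steps:
initial: |V|=5 |E|=4  E = 0-q->3 0-q->4 3-p->3 4-p->4
step 1: apply R1 at {0↦0, 1↦3}  → |V|=4 |E|=2  E = 0-q->4 4-p->4
step 2: apply R1 at {0↦0, 1↦4}  → |V|=3 |E|=0  E = ∅
normal form: no rule applies after step 2
NF edges: []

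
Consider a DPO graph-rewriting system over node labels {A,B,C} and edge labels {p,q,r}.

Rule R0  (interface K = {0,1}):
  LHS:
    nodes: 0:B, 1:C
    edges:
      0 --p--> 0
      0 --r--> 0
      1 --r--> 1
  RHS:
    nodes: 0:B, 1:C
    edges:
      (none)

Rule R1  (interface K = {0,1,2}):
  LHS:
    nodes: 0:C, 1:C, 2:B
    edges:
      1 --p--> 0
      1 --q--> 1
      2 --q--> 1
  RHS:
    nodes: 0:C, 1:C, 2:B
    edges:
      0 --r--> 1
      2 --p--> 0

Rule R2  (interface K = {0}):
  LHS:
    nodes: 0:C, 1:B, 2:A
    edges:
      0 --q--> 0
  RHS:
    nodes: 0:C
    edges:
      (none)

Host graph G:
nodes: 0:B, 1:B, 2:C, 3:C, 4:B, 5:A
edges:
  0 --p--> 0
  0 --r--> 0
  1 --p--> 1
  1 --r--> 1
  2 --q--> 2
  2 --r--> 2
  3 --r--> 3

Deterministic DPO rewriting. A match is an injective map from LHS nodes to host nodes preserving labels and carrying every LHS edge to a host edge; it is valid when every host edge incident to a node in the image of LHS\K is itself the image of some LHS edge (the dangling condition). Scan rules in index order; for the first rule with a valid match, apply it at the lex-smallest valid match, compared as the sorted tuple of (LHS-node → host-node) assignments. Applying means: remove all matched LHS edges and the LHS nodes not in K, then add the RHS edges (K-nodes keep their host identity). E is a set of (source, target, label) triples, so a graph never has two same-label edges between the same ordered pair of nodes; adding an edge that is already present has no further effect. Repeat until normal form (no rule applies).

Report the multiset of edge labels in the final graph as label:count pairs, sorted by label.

Answer: (no edges)

Derivation:
initial: |V|=6 |E|=7  E = 0-p->0 0-r->0 1-p->1 1-r->1 2-q->2 2-r->2 3-r->3
step 1: apply R0 at {0↦0, 1↦2}  → |V|=6 |E|=4  E = 1-p->1 1-r->1 2-q->2 3-r->3
step 2: apply R0 at {0↦1, 1↦3}  → |V|=6 |E|=1  E = 2-q->2
step 3: apply R2 at {0↦2, 1↦0, 2↦5}  → |V|=4 |E|=0  E = ∅
halt: no rule applies after step 3
NF edges: []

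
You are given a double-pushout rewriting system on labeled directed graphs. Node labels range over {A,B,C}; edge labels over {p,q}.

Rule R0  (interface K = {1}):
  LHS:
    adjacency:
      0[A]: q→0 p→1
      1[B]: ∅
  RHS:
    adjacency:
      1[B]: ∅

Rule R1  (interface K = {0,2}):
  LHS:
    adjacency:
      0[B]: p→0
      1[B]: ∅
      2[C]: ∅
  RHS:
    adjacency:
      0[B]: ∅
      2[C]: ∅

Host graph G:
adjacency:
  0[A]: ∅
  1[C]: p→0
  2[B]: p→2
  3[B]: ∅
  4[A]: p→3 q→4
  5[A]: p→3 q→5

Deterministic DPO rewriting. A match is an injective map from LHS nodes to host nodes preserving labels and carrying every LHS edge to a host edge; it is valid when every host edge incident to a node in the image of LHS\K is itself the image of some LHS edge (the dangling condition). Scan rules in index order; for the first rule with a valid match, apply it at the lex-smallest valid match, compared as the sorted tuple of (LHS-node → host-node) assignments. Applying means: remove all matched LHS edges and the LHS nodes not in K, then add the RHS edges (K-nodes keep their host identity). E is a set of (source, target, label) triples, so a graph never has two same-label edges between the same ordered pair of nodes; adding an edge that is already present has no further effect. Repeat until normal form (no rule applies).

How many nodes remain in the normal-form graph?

Answer: 3

Derivation:
initial: |V|=6 |E|=6  E = 1-p->0 2-p->2 4-p->3 4-q->4 5-p->3 5-q->5
step 1: apply R0 at {0↦4, 1↦3}  → |V|=5 |E|=4  E = 1-p->0 2-p->2 5-p->3 5-q->5
step 2: apply R0 at {0↦5, 1↦3}  → |V|=4 |E|=2  E = 1-p->0 2-p->2
step 3: apply R1 at {0↦2, 1↦3, 2↦1}  → |V|=3 |E|=1  E = 1-p->0
final graph: no rule applies after step 3
NF nodes: {0:A, 1:C, 2:B}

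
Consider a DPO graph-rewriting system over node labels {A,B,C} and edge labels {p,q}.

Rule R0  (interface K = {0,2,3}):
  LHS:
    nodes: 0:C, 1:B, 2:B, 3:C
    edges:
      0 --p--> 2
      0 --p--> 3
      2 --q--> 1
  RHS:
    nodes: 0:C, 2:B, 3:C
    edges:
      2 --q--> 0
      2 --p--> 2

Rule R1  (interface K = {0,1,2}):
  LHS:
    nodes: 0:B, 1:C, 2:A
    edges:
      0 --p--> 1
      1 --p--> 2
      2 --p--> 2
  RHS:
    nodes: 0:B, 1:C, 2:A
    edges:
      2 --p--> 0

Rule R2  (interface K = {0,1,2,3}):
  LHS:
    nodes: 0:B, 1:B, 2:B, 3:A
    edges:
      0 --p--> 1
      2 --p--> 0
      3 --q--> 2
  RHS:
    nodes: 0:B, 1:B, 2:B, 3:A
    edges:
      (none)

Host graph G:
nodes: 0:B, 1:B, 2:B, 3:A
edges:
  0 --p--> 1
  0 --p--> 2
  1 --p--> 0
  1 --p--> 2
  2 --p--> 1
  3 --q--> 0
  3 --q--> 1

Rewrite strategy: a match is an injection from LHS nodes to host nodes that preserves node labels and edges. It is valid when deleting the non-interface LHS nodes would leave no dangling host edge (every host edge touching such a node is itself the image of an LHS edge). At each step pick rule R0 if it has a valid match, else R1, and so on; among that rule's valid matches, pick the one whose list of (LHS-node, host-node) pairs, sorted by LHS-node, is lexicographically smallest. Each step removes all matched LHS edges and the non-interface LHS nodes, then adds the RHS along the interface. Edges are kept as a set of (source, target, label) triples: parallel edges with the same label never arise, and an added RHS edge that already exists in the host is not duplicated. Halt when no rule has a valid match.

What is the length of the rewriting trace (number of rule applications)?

initial: |V|=4 |E|=7  E = 0-p->1 0-p->2 1-p->0 1-p->2 2-p->1 3-q->0 3-q->1
step 1: apply R2 at {0↦0, 1↦2, 2↦1, 3↦3}  → |V|=4 |E|=4  E = 0-p->1 1-p->2 2-p->1 3-q->0
step 2: apply R2 at {0↦1, 1↦2, 2↦0, 3↦3}  → |V|=4 |E|=1  E = 2-p->1
final graph: no rule applies after step 2

Answer: 2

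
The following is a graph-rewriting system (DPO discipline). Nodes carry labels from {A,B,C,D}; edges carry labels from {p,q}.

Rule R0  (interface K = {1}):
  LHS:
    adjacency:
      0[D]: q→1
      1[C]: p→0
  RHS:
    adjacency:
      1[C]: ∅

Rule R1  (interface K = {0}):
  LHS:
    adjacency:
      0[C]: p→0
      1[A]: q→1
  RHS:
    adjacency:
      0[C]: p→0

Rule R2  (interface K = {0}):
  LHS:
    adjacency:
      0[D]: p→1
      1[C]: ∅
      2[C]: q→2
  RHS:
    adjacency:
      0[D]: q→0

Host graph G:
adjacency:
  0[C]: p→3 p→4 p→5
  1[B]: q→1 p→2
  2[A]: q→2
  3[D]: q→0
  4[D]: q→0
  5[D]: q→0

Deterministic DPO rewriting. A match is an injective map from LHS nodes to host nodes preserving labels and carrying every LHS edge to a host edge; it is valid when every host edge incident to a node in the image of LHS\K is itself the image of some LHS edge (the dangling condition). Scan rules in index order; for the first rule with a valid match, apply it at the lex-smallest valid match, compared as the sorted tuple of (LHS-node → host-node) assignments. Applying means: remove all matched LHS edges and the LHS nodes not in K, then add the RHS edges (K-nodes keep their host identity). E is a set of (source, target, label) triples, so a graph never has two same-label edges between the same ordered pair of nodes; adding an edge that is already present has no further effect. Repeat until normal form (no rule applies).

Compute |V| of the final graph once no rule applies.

initial: |V|=6 |E|=9  E = 0-p->3 0-p->4 0-p->5 1-q->1 1-p->2 2-q->2 3-q->0 4-q->0 5-q->0
step 1: apply R0 at {0↦3, 1↦0}  → |V|=5 |E|=7  E = 0-p->4 0-p->5 1-q->1 1-p->2 2-q->2 4-q->0 5-q->0
step 2: apply R0 at {0↦4, 1↦0}  → |V|=4 |E|=5  E = 0-p->5 1-q->1 1-p->2 2-q->2 5-q->0
step 3: apply R0 at {0↦5, 1↦0}  → |V|=3 |E|=3  E = 1-q->1 1-p->2 2-q->2
final graph: no rule applies after step 3
NF nodes: {0:C, 1:B, 2:A}

Answer: 3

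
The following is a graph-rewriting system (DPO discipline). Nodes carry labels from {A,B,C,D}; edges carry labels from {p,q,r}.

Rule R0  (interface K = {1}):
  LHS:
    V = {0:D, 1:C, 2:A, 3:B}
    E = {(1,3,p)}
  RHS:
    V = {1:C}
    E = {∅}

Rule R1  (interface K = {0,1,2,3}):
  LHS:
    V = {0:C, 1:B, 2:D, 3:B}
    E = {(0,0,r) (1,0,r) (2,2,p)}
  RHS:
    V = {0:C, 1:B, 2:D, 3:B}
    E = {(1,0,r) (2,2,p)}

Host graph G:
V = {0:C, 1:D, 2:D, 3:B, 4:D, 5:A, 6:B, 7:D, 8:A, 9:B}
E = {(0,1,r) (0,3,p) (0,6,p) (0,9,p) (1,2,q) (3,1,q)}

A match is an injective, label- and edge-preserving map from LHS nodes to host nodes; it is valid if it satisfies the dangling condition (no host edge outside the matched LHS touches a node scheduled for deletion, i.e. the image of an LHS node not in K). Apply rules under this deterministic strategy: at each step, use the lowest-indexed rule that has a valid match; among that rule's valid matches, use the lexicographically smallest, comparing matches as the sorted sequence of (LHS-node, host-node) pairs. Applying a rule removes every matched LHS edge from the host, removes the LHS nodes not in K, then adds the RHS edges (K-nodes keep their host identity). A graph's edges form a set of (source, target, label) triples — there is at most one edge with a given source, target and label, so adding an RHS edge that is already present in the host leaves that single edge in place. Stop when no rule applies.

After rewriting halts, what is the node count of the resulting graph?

[0] host  ⇒  10 nodes, 6 edges  {0-r->1 0-p->3 0-p->6 0-p->9 1-q->2 3-q->1}
[1] R0 @ {0↦4, 1↦0, 2↦5, 3↦6}  ⇒  7 nodes, 5 edges  {0-r->1 0-p->3 0-p->9 1-q->2 3-q->1}
[2] R0 @ {0↦7, 1↦0, 2↦8, 3↦9}  ⇒  4 nodes, 4 edges  {0-r->1 0-p->3 1-q->2 3-q->1}
halt: no rule applies after step 2
NF nodes: {0:C, 1:D, 2:D, 3:B}

Answer: 4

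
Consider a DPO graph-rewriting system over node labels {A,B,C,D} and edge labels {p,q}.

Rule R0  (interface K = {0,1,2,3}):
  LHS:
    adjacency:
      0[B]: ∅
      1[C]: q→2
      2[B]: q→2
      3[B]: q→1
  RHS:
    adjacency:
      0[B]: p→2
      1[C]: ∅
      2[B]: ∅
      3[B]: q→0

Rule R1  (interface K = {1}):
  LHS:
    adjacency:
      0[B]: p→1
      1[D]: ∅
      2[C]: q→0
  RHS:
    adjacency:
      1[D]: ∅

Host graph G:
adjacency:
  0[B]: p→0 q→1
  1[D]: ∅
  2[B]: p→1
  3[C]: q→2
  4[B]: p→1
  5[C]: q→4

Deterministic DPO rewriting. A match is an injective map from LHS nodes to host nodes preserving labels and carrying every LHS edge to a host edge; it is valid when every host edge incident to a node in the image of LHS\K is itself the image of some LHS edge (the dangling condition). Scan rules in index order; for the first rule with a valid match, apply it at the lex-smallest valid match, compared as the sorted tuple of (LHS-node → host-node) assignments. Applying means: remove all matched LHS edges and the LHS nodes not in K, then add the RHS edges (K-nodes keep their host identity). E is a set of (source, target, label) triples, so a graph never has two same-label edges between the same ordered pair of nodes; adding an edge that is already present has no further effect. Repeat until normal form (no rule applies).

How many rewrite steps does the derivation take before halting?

Answer: 2

Derivation:
start.  V:6 E:6  edges: 0-p->0 0-q->1 2-p->1 3-q->2 4-p->1 5-q->4
1. fire R1 via {0↦2, 1↦1, 2↦3}  →  V:4 E:4  edges: 0-p->0 0-q->1 4-p->1 5-q->4
2. fire R1 via {0↦4, 1↦1, 2↦5}  →  V:2 E:2  edges: 0-p->0 0-q->1
normal form: no rule applies after step 2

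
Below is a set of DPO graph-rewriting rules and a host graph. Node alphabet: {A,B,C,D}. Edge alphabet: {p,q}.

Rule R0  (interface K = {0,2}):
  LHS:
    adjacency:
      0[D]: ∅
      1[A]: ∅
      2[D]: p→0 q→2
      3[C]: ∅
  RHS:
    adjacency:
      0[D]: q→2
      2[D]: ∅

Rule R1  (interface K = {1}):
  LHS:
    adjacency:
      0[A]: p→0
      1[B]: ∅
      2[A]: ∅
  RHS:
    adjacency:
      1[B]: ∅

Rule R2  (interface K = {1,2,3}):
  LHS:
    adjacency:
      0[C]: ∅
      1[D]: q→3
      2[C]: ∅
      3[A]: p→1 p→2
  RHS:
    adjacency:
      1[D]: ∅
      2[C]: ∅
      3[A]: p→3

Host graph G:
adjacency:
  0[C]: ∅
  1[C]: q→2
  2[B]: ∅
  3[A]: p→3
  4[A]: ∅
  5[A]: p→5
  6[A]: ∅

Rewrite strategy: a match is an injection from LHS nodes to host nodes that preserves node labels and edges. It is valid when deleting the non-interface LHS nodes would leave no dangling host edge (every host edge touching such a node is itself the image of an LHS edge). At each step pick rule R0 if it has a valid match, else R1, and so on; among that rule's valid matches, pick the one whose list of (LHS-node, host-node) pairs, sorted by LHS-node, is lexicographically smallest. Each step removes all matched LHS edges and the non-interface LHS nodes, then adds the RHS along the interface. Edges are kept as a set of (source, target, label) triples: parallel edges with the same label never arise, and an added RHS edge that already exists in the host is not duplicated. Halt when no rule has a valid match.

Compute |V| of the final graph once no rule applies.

Answer: 3

Steps:
start.  V:7 E:3  edges: 1-q->2 3-p->3 5-p->5
1. fire R1 via {0↦3, 1↦2, 2↦4}  →  V:5 E:2  edges: 1-q->2 5-p->5
2. fire R1 via {0↦5, 1↦2, 2↦6}  →  V:3 E:1  edges: 1-q->2
halt: no rule applies after step 2
NF nodes: {0:C, 1:C, 2:B}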